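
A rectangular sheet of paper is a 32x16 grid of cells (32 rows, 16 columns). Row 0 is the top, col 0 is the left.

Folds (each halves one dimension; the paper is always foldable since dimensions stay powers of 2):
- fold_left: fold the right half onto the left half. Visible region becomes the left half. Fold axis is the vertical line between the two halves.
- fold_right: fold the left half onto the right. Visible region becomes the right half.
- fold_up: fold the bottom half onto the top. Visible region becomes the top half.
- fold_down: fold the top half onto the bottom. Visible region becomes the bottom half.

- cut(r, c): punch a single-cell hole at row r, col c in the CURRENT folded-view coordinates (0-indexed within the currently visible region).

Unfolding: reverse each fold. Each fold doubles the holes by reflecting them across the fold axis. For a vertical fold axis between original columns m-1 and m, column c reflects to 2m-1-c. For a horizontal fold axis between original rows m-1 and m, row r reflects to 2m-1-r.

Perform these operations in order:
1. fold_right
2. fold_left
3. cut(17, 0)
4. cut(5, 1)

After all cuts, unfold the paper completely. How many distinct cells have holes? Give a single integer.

Answer: 8

Derivation:
Op 1 fold_right: fold axis v@8; visible region now rows[0,32) x cols[8,16) = 32x8
Op 2 fold_left: fold axis v@12; visible region now rows[0,32) x cols[8,12) = 32x4
Op 3 cut(17, 0): punch at orig (17,8); cuts so far [(17, 8)]; region rows[0,32) x cols[8,12) = 32x4
Op 4 cut(5, 1): punch at orig (5,9); cuts so far [(5, 9), (17, 8)]; region rows[0,32) x cols[8,12) = 32x4
Unfold 1 (reflect across v@12): 4 holes -> [(5, 9), (5, 14), (17, 8), (17, 15)]
Unfold 2 (reflect across v@8): 8 holes -> [(5, 1), (5, 6), (5, 9), (5, 14), (17, 0), (17, 7), (17, 8), (17, 15)]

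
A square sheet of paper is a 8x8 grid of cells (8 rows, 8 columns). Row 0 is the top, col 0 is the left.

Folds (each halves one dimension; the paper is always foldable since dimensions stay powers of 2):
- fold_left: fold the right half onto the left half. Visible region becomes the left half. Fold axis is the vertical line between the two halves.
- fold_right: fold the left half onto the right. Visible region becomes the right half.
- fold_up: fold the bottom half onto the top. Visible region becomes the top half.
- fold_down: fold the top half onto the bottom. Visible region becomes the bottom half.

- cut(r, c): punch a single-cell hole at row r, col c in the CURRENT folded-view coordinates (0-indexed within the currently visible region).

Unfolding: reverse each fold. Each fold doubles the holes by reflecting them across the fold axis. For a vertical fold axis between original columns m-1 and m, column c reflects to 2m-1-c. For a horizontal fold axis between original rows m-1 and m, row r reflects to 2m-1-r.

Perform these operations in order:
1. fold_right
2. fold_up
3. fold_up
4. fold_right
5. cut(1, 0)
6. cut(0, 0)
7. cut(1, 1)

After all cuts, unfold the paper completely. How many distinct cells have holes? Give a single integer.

Answer: 48

Derivation:
Op 1 fold_right: fold axis v@4; visible region now rows[0,8) x cols[4,8) = 8x4
Op 2 fold_up: fold axis h@4; visible region now rows[0,4) x cols[4,8) = 4x4
Op 3 fold_up: fold axis h@2; visible region now rows[0,2) x cols[4,8) = 2x4
Op 4 fold_right: fold axis v@6; visible region now rows[0,2) x cols[6,8) = 2x2
Op 5 cut(1, 0): punch at orig (1,6); cuts so far [(1, 6)]; region rows[0,2) x cols[6,8) = 2x2
Op 6 cut(0, 0): punch at orig (0,6); cuts so far [(0, 6), (1, 6)]; region rows[0,2) x cols[6,8) = 2x2
Op 7 cut(1, 1): punch at orig (1,7); cuts so far [(0, 6), (1, 6), (1, 7)]; region rows[0,2) x cols[6,8) = 2x2
Unfold 1 (reflect across v@6): 6 holes -> [(0, 5), (0, 6), (1, 4), (1, 5), (1, 6), (1, 7)]
Unfold 2 (reflect across h@2): 12 holes -> [(0, 5), (0, 6), (1, 4), (1, 5), (1, 6), (1, 7), (2, 4), (2, 5), (2, 6), (2, 7), (3, 5), (3, 6)]
Unfold 3 (reflect across h@4): 24 holes -> [(0, 5), (0, 6), (1, 4), (1, 5), (1, 6), (1, 7), (2, 4), (2, 5), (2, 6), (2, 7), (3, 5), (3, 6), (4, 5), (4, 6), (5, 4), (5, 5), (5, 6), (5, 7), (6, 4), (6, 5), (6, 6), (6, 7), (7, 5), (7, 6)]
Unfold 4 (reflect across v@4): 48 holes -> [(0, 1), (0, 2), (0, 5), (0, 6), (1, 0), (1, 1), (1, 2), (1, 3), (1, 4), (1, 5), (1, 6), (1, 7), (2, 0), (2, 1), (2, 2), (2, 3), (2, 4), (2, 5), (2, 6), (2, 7), (3, 1), (3, 2), (3, 5), (3, 6), (4, 1), (4, 2), (4, 5), (4, 6), (5, 0), (5, 1), (5, 2), (5, 3), (5, 4), (5, 5), (5, 6), (5, 7), (6, 0), (6, 1), (6, 2), (6, 3), (6, 4), (6, 5), (6, 6), (6, 7), (7, 1), (7, 2), (7, 5), (7, 6)]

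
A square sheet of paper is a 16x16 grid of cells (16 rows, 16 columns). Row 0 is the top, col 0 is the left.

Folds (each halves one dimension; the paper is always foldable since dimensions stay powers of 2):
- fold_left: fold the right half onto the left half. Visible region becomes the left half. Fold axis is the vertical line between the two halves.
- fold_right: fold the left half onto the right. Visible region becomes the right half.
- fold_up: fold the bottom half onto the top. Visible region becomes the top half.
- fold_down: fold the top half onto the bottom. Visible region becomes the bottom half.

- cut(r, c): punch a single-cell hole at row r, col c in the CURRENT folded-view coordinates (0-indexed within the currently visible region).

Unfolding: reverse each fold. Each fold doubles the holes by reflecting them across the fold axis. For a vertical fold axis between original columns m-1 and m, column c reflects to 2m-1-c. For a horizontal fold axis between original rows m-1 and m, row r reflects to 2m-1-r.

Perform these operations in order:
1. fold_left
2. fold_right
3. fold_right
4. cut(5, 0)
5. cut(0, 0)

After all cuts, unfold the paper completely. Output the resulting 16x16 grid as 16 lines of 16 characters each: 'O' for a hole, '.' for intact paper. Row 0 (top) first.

Answer: .OO..OO..OO..OO.
................
................
................
................
.OO..OO..OO..OO.
................
................
................
................
................
................
................
................
................
................

Derivation:
Op 1 fold_left: fold axis v@8; visible region now rows[0,16) x cols[0,8) = 16x8
Op 2 fold_right: fold axis v@4; visible region now rows[0,16) x cols[4,8) = 16x4
Op 3 fold_right: fold axis v@6; visible region now rows[0,16) x cols[6,8) = 16x2
Op 4 cut(5, 0): punch at orig (5,6); cuts so far [(5, 6)]; region rows[0,16) x cols[6,8) = 16x2
Op 5 cut(0, 0): punch at orig (0,6); cuts so far [(0, 6), (5, 6)]; region rows[0,16) x cols[6,8) = 16x2
Unfold 1 (reflect across v@6): 4 holes -> [(0, 5), (0, 6), (5, 5), (5, 6)]
Unfold 2 (reflect across v@4): 8 holes -> [(0, 1), (0, 2), (0, 5), (0, 6), (5, 1), (5, 2), (5, 5), (5, 6)]
Unfold 3 (reflect across v@8): 16 holes -> [(0, 1), (0, 2), (0, 5), (0, 6), (0, 9), (0, 10), (0, 13), (0, 14), (5, 1), (5, 2), (5, 5), (5, 6), (5, 9), (5, 10), (5, 13), (5, 14)]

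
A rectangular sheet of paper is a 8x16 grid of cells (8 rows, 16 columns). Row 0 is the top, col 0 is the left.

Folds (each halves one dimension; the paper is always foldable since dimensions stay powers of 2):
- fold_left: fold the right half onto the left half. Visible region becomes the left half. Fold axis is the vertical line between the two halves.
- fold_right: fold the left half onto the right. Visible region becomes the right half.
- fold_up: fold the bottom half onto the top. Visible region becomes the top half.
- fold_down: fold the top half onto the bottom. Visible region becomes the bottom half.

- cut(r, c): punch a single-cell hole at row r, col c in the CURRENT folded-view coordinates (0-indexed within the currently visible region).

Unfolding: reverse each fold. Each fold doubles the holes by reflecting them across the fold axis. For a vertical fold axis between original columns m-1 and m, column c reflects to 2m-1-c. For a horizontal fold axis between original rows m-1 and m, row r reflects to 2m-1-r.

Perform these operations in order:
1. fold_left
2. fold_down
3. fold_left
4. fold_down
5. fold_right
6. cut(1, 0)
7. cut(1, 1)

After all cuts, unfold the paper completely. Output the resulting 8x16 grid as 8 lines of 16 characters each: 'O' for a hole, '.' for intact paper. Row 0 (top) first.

Answer: OOOOOOOOOOOOOOOO
................
................
OOOOOOOOOOOOOOOO
OOOOOOOOOOOOOOOO
................
................
OOOOOOOOOOOOOOOO

Derivation:
Op 1 fold_left: fold axis v@8; visible region now rows[0,8) x cols[0,8) = 8x8
Op 2 fold_down: fold axis h@4; visible region now rows[4,8) x cols[0,8) = 4x8
Op 3 fold_left: fold axis v@4; visible region now rows[4,8) x cols[0,4) = 4x4
Op 4 fold_down: fold axis h@6; visible region now rows[6,8) x cols[0,4) = 2x4
Op 5 fold_right: fold axis v@2; visible region now rows[6,8) x cols[2,4) = 2x2
Op 6 cut(1, 0): punch at orig (7,2); cuts so far [(7, 2)]; region rows[6,8) x cols[2,4) = 2x2
Op 7 cut(1, 1): punch at orig (7,3); cuts so far [(7, 2), (7, 3)]; region rows[6,8) x cols[2,4) = 2x2
Unfold 1 (reflect across v@2): 4 holes -> [(7, 0), (7, 1), (7, 2), (7, 3)]
Unfold 2 (reflect across h@6): 8 holes -> [(4, 0), (4, 1), (4, 2), (4, 3), (7, 0), (7, 1), (7, 2), (7, 3)]
Unfold 3 (reflect across v@4): 16 holes -> [(4, 0), (4, 1), (4, 2), (4, 3), (4, 4), (4, 5), (4, 6), (4, 7), (7, 0), (7, 1), (7, 2), (7, 3), (7, 4), (7, 5), (7, 6), (7, 7)]
Unfold 4 (reflect across h@4): 32 holes -> [(0, 0), (0, 1), (0, 2), (0, 3), (0, 4), (0, 5), (0, 6), (0, 7), (3, 0), (3, 1), (3, 2), (3, 3), (3, 4), (3, 5), (3, 6), (3, 7), (4, 0), (4, 1), (4, 2), (4, 3), (4, 4), (4, 5), (4, 6), (4, 7), (7, 0), (7, 1), (7, 2), (7, 3), (7, 4), (7, 5), (7, 6), (7, 7)]
Unfold 5 (reflect across v@8): 64 holes -> [(0, 0), (0, 1), (0, 2), (0, 3), (0, 4), (0, 5), (0, 6), (0, 7), (0, 8), (0, 9), (0, 10), (0, 11), (0, 12), (0, 13), (0, 14), (0, 15), (3, 0), (3, 1), (3, 2), (3, 3), (3, 4), (3, 5), (3, 6), (3, 7), (3, 8), (3, 9), (3, 10), (3, 11), (3, 12), (3, 13), (3, 14), (3, 15), (4, 0), (4, 1), (4, 2), (4, 3), (4, 4), (4, 5), (4, 6), (4, 7), (4, 8), (4, 9), (4, 10), (4, 11), (4, 12), (4, 13), (4, 14), (4, 15), (7, 0), (7, 1), (7, 2), (7, 3), (7, 4), (7, 5), (7, 6), (7, 7), (7, 8), (7, 9), (7, 10), (7, 11), (7, 12), (7, 13), (7, 14), (7, 15)]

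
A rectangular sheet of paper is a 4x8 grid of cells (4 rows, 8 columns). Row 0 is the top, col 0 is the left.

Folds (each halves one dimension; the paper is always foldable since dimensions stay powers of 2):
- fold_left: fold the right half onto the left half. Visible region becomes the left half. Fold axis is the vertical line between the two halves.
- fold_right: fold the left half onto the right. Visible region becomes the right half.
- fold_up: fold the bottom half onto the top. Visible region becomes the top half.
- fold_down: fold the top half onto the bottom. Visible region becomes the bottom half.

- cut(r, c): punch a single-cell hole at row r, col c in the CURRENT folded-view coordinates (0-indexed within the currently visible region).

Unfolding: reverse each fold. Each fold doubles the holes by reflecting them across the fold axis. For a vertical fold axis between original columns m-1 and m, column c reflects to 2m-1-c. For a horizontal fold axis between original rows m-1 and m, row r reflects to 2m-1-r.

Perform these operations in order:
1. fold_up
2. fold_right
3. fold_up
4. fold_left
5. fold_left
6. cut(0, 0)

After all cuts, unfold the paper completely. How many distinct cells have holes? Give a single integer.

Answer: 32

Derivation:
Op 1 fold_up: fold axis h@2; visible region now rows[0,2) x cols[0,8) = 2x8
Op 2 fold_right: fold axis v@4; visible region now rows[0,2) x cols[4,8) = 2x4
Op 3 fold_up: fold axis h@1; visible region now rows[0,1) x cols[4,8) = 1x4
Op 4 fold_left: fold axis v@6; visible region now rows[0,1) x cols[4,6) = 1x2
Op 5 fold_left: fold axis v@5; visible region now rows[0,1) x cols[4,5) = 1x1
Op 6 cut(0, 0): punch at orig (0,4); cuts so far [(0, 4)]; region rows[0,1) x cols[4,5) = 1x1
Unfold 1 (reflect across v@5): 2 holes -> [(0, 4), (0, 5)]
Unfold 2 (reflect across v@6): 4 holes -> [(0, 4), (0, 5), (0, 6), (0, 7)]
Unfold 3 (reflect across h@1): 8 holes -> [(0, 4), (0, 5), (0, 6), (0, 7), (1, 4), (1, 5), (1, 6), (1, 7)]
Unfold 4 (reflect across v@4): 16 holes -> [(0, 0), (0, 1), (0, 2), (0, 3), (0, 4), (0, 5), (0, 6), (0, 7), (1, 0), (1, 1), (1, 2), (1, 3), (1, 4), (1, 5), (1, 6), (1, 7)]
Unfold 5 (reflect across h@2): 32 holes -> [(0, 0), (0, 1), (0, 2), (0, 3), (0, 4), (0, 5), (0, 6), (0, 7), (1, 0), (1, 1), (1, 2), (1, 3), (1, 4), (1, 5), (1, 6), (1, 7), (2, 0), (2, 1), (2, 2), (2, 3), (2, 4), (2, 5), (2, 6), (2, 7), (3, 0), (3, 1), (3, 2), (3, 3), (3, 4), (3, 5), (3, 6), (3, 7)]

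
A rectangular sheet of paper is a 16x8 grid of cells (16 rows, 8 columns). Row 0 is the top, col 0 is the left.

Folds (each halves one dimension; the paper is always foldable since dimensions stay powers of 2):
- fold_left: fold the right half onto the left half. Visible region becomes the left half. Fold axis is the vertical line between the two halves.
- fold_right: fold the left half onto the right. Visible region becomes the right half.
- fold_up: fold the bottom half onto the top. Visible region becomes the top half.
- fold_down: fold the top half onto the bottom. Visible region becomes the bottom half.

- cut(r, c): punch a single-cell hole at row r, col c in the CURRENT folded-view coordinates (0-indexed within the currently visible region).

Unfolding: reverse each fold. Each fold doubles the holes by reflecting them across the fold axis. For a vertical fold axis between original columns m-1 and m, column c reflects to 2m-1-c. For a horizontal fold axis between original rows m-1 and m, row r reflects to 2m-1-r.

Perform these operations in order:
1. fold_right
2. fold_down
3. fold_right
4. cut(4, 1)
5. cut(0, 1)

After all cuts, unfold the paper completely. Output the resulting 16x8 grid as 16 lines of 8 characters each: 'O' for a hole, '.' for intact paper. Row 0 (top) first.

Answer: ........
........
........
O..OO..O
........
........
........
O..OO..O
O..OO..O
........
........
........
O..OO..O
........
........
........

Derivation:
Op 1 fold_right: fold axis v@4; visible region now rows[0,16) x cols[4,8) = 16x4
Op 2 fold_down: fold axis h@8; visible region now rows[8,16) x cols[4,8) = 8x4
Op 3 fold_right: fold axis v@6; visible region now rows[8,16) x cols[6,8) = 8x2
Op 4 cut(4, 1): punch at orig (12,7); cuts so far [(12, 7)]; region rows[8,16) x cols[6,8) = 8x2
Op 5 cut(0, 1): punch at orig (8,7); cuts so far [(8, 7), (12, 7)]; region rows[8,16) x cols[6,8) = 8x2
Unfold 1 (reflect across v@6): 4 holes -> [(8, 4), (8, 7), (12, 4), (12, 7)]
Unfold 2 (reflect across h@8): 8 holes -> [(3, 4), (3, 7), (7, 4), (7, 7), (8, 4), (8, 7), (12, 4), (12, 7)]
Unfold 3 (reflect across v@4): 16 holes -> [(3, 0), (3, 3), (3, 4), (3, 7), (7, 0), (7, 3), (7, 4), (7, 7), (8, 0), (8, 3), (8, 4), (8, 7), (12, 0), (12, 3), (12, 4), (12, 7)]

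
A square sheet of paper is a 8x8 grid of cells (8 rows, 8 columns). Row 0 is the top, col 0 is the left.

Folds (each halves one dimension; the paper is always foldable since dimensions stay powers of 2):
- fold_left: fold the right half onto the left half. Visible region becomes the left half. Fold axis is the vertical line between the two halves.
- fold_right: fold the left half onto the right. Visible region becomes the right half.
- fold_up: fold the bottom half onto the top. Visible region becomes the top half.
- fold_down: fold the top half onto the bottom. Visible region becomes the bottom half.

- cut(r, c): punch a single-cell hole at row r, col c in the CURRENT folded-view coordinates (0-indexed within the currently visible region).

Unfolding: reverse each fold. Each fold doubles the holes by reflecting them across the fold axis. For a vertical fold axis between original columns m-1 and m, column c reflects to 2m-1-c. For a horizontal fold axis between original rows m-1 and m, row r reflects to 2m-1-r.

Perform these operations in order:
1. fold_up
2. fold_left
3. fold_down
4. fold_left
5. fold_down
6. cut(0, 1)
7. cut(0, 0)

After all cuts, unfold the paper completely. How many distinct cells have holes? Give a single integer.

Answer: 64

Derivation:
Op 1 fold_up: fold axis h@4; visible region now rows[0,4) x cols[0,8) = 4x8
Op 2 fold_left: fold axis v@4; visible region now rows[0,4) x cols[0,4) = 4x4
Op 3 fold_down: fold axis h@2; visible region now rows[2,4) x cols[0,4) = 2x4
Op 4 fold_left: fold axis v@2; visible region now rows[2,4) x cols[0,2) = 2x2
Op 5 fold_down: fold axis h@3; visible region now rows[3,4) x cols[0,2) = 1x2
Op 6 cut(0, 1): punch at orig (3,1); cuts so far [(3, 1)]; region rows[3,4) x cols[0,2) = 1x2
Op 7 cut(0, 0): punch at orig (3,0); cuts so far [(3, 0), (3, 1)]; region rows[3,4) x cols[0,2) = 1x2
Unfold 1 (reflect across h@3): 4 holes -> [(2, 0), (2, 1), (3, 0), (3, 1)]
Unfold 2 (reflect across v@2): 8 holes -> [(2, 0), (2, 1), (2, 2), (2, 3), (3, 0), (3, 1), (3, 2), (3, 3)]
Unfold 3 (reflect across h@2): 16 holes -> [(0, 0), (0, 1), (0, 2), (0, 3), (1, 0), (1, 1), (1, 2), (1, 3), (2, 0), (2, 1), (2, 2), (2, 3), (3, 0), (3, 1), (3, 2), (3, 3)]
Unfold 4 (reflect across v@4): 32 holes -> [(0, 0), (0, 1), (0, 2), (0, 3), (0, 4), (0, 5), (0, 6), (0, 7), (1, 0), (1, 1), (1, 2), (1, 3), (1, 4), (1, 5), (1, 6), (1, 7), (2, 0), (2, 1), (2, 2), (2, 3), (2, 4), (2, 5), (2, 6), (2, 7), (3, 0), (3, 1), (3, 2), (3, 3), (3, 4), (3, 5), (3, 6), (3, 7)]
Unfold 5 (reflect across h@4): 64 holes -> [(0, 0), (0, 1), (0, 2), (0, 3), (0, 4), (0, 5), (0, 6), (0, 7), (1, 0), (1, 1), (1, 2), (1, 3), (1, 4), (1, 5), (1, 6), (1, 7), (2, 0), (2, 1), (2, 2), (2, 3), (2, 4), (2, 5), (2, 6), (2, 7), (3, 0), (3, 1), (3, 2), (3, 3), (3, 4), (3, 5), (3, 6), (3, 7), (4, 0), (4, 1), (4, 2), (4, 3), (4, 4), (4, 5), (4, 6), (4, 7), (5, 0), (5, 1), (5, 2), (5, 3), (5, 4), (5, 5), (5, 6), (5, 7), (6, 0), (6, 1), (6, 2), (6, 3), (6, 4), (6, 5), (6, 6), (6, 7), (7, 0), (7, 1), (7, 2), (7, 3), (7, 4), (7, 5), (7, 6), (7, 7)]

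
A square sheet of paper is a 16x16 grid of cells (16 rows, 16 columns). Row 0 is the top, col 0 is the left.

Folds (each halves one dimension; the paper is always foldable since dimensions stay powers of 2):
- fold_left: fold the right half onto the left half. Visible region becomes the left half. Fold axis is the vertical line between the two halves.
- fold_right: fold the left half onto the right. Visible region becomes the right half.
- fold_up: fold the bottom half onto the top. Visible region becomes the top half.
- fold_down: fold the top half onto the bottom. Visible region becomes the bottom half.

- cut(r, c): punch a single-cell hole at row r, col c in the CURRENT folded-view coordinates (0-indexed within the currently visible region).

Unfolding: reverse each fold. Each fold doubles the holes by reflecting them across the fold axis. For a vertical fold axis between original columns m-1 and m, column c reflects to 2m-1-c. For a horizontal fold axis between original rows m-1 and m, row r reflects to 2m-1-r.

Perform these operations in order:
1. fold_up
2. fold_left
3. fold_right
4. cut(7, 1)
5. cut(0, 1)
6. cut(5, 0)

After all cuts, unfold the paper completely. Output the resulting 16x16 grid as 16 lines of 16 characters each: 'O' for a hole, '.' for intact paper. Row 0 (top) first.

Op 1 fold_up: fold axis h@8; visible region now rows[0,8) x cols[0,16) = 8x16
Op 2 fold_left: fold axis v@8; visible region now rows[0,8) x cols[0,8) = 8x8
Op 3 fold_right: fold axis v@4; visible region now rows[0,8) x cols[4,8) = 8x4
Op 4 cut(7, 1): punch at orig (7,5); cuts so far [(7, 5)]; region rows[0,8) x cols[4,8) = 8x4
Op 5 cut(0, 1): punch at orig (0,5); cuts so far [(0, 5), (7, 5)]; region rows[0,8) x cols[4,8) = 8x4
Op 6 cut(5, 0): punch at orig (5,4); cuts so far [(0, 5), (5, 4), (7, 5)]; region rows[0,8) x cols[4,8) = 8x4
Unfold 1 (reflect across v@4): 6 holes -> [(0, 2), (0, 5), (5, 3), (5, 4), (7, 2), (7, 5)]
Unfold 2 (reflect across v@8): 12 holes -> [(0, 2), (0, 5), (0, 10), (0, 13), (5, 3), (5, 4), (5, 11), (5, 12), (7, 2), (7, 5), (7, 10), (7, 13)]
Unfold 3 (reflect across h@8): 24 holes -> [(0, 2), (0, 5), (0, 10), (0, 13), (5, 3), (5, 4), (5, 11), (5, 12), (7, 2), (7, 5), (7, 10), (7, 13), (8, 2), (8, 5), (8, 10), (8, 13), (10, 3), (10, 4), (10, 11), (10, 12), (15, 2), (15, 5), (15, 10), (15, 13)]

Answer: ..O..O....O..O..
................
................
................
................
...OO......OO...
................
..O..O....O..O..
..O..O....O..O..
................
...OO......OO...
................
................
................
................
..O..O....O..O..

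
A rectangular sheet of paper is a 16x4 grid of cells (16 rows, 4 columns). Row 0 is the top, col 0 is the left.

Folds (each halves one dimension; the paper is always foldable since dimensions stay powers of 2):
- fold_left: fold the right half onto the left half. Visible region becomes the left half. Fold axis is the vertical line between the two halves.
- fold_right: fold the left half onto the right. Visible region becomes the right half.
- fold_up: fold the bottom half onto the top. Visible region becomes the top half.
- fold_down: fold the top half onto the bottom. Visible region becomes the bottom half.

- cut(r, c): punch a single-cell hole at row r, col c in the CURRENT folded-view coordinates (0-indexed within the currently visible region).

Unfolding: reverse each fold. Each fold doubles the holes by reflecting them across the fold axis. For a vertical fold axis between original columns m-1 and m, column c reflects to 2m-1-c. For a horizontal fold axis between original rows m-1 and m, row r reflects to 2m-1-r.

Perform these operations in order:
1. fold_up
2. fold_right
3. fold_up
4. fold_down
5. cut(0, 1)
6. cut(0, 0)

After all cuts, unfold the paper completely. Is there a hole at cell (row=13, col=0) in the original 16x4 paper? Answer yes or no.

Op 1 fold_up: fold axis h@8; visible region now rows[0,8) x cols[0,4) = 8x4
Op 2 fold_right: fold axis v@2; visible region now rows[0,8) x cols[2,4) = 8x2
Op 3 fold_up: fold axis h@4; visible region now rows[0,4) x cols[2,4) = 4x2
Op 4 fold_down: fold axis h@2; visible region now rows[2,4) x cols[2,4) = 2x2
Op 5 cut(0, 1): punch at orig (2,3); cuts so far [(2, 3)]; region rows[2,4) x cols[2,4) = 2x2
Op 6 cut(0, 0): punch at orig (2,2); cuts so far [(2, 2), (2, 3)]; region rows[2,4) x cols[2,4) = 2x2
Unfold 1 (reflect across h@2): 4 holes -> [(1, 2), (1, 3), (2, 2), (2, 3)]
Unfold 2 (reflect across h@4): 8 holes -> [(1, 2), (1, 3), (2, 2), (2, 3), (5, 2), (5, 3), (6, 2), (6, 3)]
Unfold 3 (reflect across v@2): 16 holes -> [(1, 0), (1, 1), (1, 2), (1, 3), (2, 0), (2, 1), (2, 2), (2, 3), (5, 0), (5, 1), (5, 2), (5, 3), (6, 0), (6, 1), (6, 2), (6, 3)]
Unfold 4 (reflect across h@8): 32 holes -> [(1, 0), (1, 1), (1, 2), (1, 3), (2, 0), (2, 1), (2, 2), (2, 3), (5, 0), (5, 1), (5, 2), (5, 3), (6, 0), (6, 1), (6, 2), (6, 3), (9, 0), (9, 1), (9, 2), (9, 3), (10, 0), (10, 1), (10, 2), (10, 3), (13, 0), (13, 1), (13, 2), (13, 3), (14, 0), (14, 1), (14, 2), (14, 3)]
Holes: [(1, 0), (1, 1), (1, 2), (1, 3), (2, 0), (2, 1), (2, 2), (2, 3), (5, 0), (5, 1), (5, 2), (5, 3), (6, 0), (6, 1), (6, 2), (6, 3), (9, 0), (9, 1), (9, 2), (9, 3), (10, 0), (10, 1), (10, 2), (10, 3), (13, 0), (13, 1), (13, 2), (13, 3), (14, 0), (14, 1), (14, 2), (14, 3)]

Answer: yes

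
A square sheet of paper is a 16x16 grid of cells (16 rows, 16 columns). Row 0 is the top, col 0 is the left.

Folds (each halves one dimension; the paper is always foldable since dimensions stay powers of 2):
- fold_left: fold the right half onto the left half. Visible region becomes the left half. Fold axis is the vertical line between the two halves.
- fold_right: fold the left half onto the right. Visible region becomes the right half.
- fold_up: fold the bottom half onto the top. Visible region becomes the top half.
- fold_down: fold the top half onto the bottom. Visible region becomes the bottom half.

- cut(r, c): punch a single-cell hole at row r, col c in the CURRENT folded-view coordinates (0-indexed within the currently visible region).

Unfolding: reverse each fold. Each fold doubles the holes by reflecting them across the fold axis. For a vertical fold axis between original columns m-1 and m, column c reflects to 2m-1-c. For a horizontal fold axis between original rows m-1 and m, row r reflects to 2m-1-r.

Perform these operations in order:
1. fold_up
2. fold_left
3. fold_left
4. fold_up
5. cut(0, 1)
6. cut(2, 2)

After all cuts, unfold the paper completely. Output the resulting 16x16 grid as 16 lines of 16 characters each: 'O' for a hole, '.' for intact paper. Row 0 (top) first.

Answer: .O....O..O....O.
................
..O..O....O..O..
................
................
..O..O....O..O..
................
.O....O..O....O.
.O....O..O....O.
................
..O..O....O..O..
................
................
..O..O....O..O..
................
.O....O..O....O.

Derivation:
Op 1 fold_up: fold axis h@8; visible region now rows[0,8) x cols[0,16) = 8x16
Op 2 fold_left: fold axis v@8; visible region now rows[0,8) x cols[0,8) = 8x8
Op 3 fold_left: fold axis v@4; visible region now rows[0,8) x cols[0,4) = 8x4
Op 4 fold_up: fold axis h@4; visible region now rows[0,4) x cols[0,4) = 4x4
Op 5 cut(0, 1): punch at orig (0,1); cuts so far [(0, 1)]; region rows[0,4) x cols[0,4) = 4x4
Op 6 cut(2, 2): punch at orig (2,2); cuts so far [(0, 1), (2, 2)]; region rows[0,4) x cols[0,4) = 4x4
Unfold 1 (reflect across h@4): 4 holes -> [(0, 1), (2, 2), (5, 2), (7, 1)]
Unfold 2 (reflect across v@4): 8 holes -> [(0, 1), (0, 6), (2, 2), (2, 5), (5, 2), (5, 5), (7, 1), (7, 6)]
Unfold 3 (reflect across v@8): 16 holes -> [(0, 1), (0, 6), (0, 9), (0, 14), (2, 2), (2, 5), (2, 10), (2, 13), (5, 2), (5, 5), (5, 10), (5, 13), (7, 1), (7, 6), (7, 9), (7, 14)]
Unfold 4 (reflect across h@8): 32 holes -> [(0, 1), (0, 6), (0, 9), (0, 14), (2, 2), (2, 5), (2, 10), (2, 13), (5, 2), (5, 5), (5, 10), (5, 13), (7, 1), (7, 6), (7, 9), (7, 14), (8, 1), (8, 6), (8, 9), (8, 14), (10, 2), (10, 5), (10, 10), (10, 13), (13, 2), (13, 5), (13, 10), (13, 13), (15, 1), (15, 6), (15, 9), (15, 14)]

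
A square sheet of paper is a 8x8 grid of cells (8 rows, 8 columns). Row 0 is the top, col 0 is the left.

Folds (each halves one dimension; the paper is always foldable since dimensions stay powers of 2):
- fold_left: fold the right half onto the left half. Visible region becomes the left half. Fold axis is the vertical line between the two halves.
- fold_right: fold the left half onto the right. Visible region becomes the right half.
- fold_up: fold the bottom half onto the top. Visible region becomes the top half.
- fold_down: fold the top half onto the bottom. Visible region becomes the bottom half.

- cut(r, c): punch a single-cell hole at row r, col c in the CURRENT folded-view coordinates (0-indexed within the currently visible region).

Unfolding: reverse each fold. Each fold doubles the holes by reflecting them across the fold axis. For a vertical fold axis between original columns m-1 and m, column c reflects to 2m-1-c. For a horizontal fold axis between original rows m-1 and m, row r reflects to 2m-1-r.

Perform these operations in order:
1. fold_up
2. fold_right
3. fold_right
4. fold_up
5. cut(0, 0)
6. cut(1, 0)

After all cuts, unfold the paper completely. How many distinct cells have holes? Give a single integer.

Answer: 32

Derivation:
Op 1 fold_up: fold axis h@4; visible region now rows[0,4) x cols[0,8) = 4x8
Op 2 fold_right: fold axis v@4; visible region now rows[0,4) x cols[4,8) = 4x4
Op 3 fold_right: fold axis v@6; visible region now rows[0,4) x cols[6,8) = 4x2
Op 4 fold_up: fold axis h@2; visible region now rows[0,2) x cols[6,8) = 2x2
Op 5 cut(0, 0): punch at orig (0,6); cuts so far [(0, 6)]; region rows[0,2) x cols[6,8) = 2x2
Op 6 cut(1, 0): punch at orig (1,6); cuts so far [(0, 6), (1, 6)]; region rows[0,2) x cols[6,8) = 2x2
Unfold 1 (reflect across h@2): 4 holes -> [(0, 6), (1, 6), (2, 6), (3, 6)]
Unfold 2 (reflect across v@6): 8 holes -> [(0, 5), (0, 6), (1, 5), (1, 6), (2, 5), (2, 6), (3, 5), (3, 6)]
Unfold 3 (reflect across v@4): 16 holes -> [(0, 1), (0, 2), (0, 5), (0, 6), (1, 1), (1, 2), (1, 5), (1, 6), (2, 1), (2, 2), (2, 5), (2, 6), (3, 1), (3, 2), (3, 5), (3, 6)]
Unfold 4 (reflect across h@4): 32 holes -> [(0, 1), (0, 2), (0, 5), (0, 6), (1, 1), (1, 2), (1, 5), (1, 6), (2, 1), (2, 2), (2, 5), (2, 6), (3, 1), (3, 2), (3, 5), (3, 6), (4, 1), (4, 2), (4, 5), (4, 6), (5, 1), (5, 2), (5, 5), (5, 6), (6, 1), (6, 2), (6, 5), (6, 6), (7, 1), (7, 2), (7, 5), (7, 6)]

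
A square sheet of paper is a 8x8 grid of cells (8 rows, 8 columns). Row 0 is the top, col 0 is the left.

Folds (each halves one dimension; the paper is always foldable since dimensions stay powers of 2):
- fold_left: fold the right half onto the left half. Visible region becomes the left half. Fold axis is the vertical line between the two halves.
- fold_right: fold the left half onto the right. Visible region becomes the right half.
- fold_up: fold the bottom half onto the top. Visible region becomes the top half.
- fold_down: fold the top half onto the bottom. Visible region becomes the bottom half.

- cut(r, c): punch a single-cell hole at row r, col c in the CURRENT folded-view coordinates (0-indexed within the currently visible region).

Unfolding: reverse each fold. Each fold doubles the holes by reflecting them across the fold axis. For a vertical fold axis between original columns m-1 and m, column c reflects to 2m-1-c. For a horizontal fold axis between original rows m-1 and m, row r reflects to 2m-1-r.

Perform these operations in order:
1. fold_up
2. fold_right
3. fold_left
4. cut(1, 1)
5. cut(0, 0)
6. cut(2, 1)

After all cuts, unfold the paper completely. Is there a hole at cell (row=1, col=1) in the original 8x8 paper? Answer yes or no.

Answer: yes

Derivation:
Op 1 fold_up: fold axis h@4; visible region now rows[0,4) x cols[0,8) = 4x8
Op 2 fold_right: fold axis v@4; visible region now rows[0,4) x cols[4,8) = 4x4
Op 3 fold_left: fold axis v@6; visible region now rows[0,4) x cols[4,6) = 4x2
Op 4 cut(1, 1): punch at orig (1,5); cuts so far [(1, 5)]; region rows[0,4) x cols[4,6) = 4x2
Op 5 cut(0, 0): punch at orig (0,4); cuts so far [(0, 4), (1, 5)]; region rows[0,4) x cols[4,6) = 4x2
Op 6 cut(2, 1): punch at orig (2,5); cuts so far [(0, 4), (1, 5), (2, 5)]; region rows[0,4) x cols[4,6) = 4x2
Unfold 1 (reflect across v@6): 6 holes -> [(0, 4), (0, 7), (1, 5), (1, 6), (2, 5), (2, 6)]
Unfold 2 (reflect across v@4): 12 holes -> [(0, 0), (0, 3), (0, 4), (0, 7), (1, 1), (1, 2), (1, 5), (1, 6), (2, 1), (2, 2), (2, 5), (2, 6)]
Unfold 3 (reflect across h@4): 24 holes -> [(0, 0), (0, 3), (0, 4), (0, 7), (1, 1), (1, 2), (1, 5), (1, 6), (2, 1), (2, 2), (2, 5), (2, 6), (5, 1), (5, 2), (5, 5), (5, 6), (6, 1), (6, 2), (6, 5), (6, 6), (7, 0), (7, 3), (7, 4), (7, 7)]
Holes: [(0, 0), (0, 3), (0, 4), (0, 7), (1, 1), (1, 2), (1, 5), (1, 6), (2, 1), (2, 2), (2, 5), (2, 6), (5, 1), (5, 2), (5, 5), (5, 6), (6, 1), (6, 2), (6, 5), (6, 6), (7, 0), (7, 3), (7, 4), (7, 7)]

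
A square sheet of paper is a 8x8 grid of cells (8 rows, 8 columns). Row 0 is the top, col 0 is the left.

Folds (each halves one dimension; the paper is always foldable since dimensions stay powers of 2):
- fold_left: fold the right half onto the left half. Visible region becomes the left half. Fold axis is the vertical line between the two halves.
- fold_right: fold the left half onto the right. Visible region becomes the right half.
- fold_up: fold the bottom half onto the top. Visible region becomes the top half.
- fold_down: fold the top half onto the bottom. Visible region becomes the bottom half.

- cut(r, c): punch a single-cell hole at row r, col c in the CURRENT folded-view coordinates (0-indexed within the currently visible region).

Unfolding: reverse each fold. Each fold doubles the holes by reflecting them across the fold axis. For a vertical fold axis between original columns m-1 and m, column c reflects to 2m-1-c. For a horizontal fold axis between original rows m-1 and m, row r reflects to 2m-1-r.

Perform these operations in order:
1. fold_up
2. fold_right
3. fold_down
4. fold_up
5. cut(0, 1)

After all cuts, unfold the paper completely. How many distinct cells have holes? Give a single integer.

Answer: 16

Derivation:
Op 1 fold_up: fold axis h@4; visible region now rows[0,4) x cols[0,8) = 4x8
Op 2 fold_right: fold axis v@4; visible region now rows[0,4) x cols[4,8) = 4x4
Op 3 fold_down: fold axis h@2; visible region now rows[2,4) x cols[4,8) = 2x4
Op 4 fold_up: fold axis h@3; visible region now rows[2,3) x cols[4,8) = 1x4
Op 5 cut(0, 1): punch at orig (2,5); cuts so far [(2, 5)]; region rows[2,3) x cols[4,8) = 1x4
Unfold 1 (reflect across h@3): 2 holes -> [(2, 5), (3, 5)]
Unfold 2 (reflect across h@2): 4 holes -> [(0, 5), (1, 5), (2, 5), (3, 5)]
Unfold 3 (reflect across v@4): 8 holes -> [(0, 2), (0, 5), (1, 2), (1, 5), (2, 2), (2, 5), (3, 2), (3, 5)]
Unfold 4 (reflect across h@4): 16 holes -> [(0, 2), (0, 5), (1, 2), (1, 5), (2, 2), (2, 5), (3, 2), (3, 5), (4, 2), (4, 5), (5, 2), (5, 5), (6, 2), (6, 5), (7, 2), (7, 5)]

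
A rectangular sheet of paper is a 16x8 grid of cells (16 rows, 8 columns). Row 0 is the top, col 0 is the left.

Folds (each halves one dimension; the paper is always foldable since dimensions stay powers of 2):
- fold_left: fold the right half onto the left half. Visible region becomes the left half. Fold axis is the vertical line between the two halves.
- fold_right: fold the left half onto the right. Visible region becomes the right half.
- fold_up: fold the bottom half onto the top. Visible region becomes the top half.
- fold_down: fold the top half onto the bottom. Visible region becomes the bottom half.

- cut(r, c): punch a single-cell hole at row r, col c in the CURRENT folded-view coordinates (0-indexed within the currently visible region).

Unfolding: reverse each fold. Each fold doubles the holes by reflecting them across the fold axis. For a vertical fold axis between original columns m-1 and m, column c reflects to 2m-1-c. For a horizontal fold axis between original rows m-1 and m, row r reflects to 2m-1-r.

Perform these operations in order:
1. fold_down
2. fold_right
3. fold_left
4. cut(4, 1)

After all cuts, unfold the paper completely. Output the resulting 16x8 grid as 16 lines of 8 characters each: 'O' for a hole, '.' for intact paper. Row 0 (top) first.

Answer: ........
........
........
.OO..OO.
........
........
........
........
........
........
........
........
.OO..OO.
........
........
........

Derivation:
Op 1 fold_down: fold axis h@8; visible region now rows[8,16) x cols[0,8) = 8x8
Op 2 fold_right: fold axis v@4; visible region now rows[8,16) x cols[4,8) = 8x4
Op 3 fold_left: fold axis v@6; visible region now rows[8,16) x cols[4,6) = 8x2
Op 4 cut(4, 1): punch at orig (12,5); cuts so far [(12, 5)]; region rows[8,16) x cols[4,6) = 8x2
Unfold 1 (reflect across v@6): 2 holes -> [(12, 5), (12, 6)]
Unfold 2 (reflect across v@4): 4 holes -> [(12, 1), (12, 2), (12, 5), (12, 6)]
Unfold 3 (reflect across h@8): 8 holes -> [(3, 1), (3, 2), (3, 5), (3, 6), (12, 1), (12, 2), (12, 5), (12, 6)]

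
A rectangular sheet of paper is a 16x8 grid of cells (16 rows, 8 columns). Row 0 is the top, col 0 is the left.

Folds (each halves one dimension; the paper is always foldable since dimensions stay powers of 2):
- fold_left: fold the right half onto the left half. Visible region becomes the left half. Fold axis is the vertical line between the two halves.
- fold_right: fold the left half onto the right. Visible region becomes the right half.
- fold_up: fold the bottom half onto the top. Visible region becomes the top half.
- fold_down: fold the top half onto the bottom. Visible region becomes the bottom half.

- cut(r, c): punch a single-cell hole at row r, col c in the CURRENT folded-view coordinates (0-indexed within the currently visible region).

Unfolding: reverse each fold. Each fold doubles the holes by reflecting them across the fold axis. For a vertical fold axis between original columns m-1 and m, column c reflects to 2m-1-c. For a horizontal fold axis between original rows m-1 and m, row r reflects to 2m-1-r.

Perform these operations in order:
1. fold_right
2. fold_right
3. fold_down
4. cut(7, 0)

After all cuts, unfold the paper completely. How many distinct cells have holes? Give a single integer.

Answer: 8

Derivation:
Op 1 fold_right: fold axis v@4; visible region now rows[0,16) x cols[4,8) = 16x4
Op 2 fold_right: fold axis v@6; visible region now rows[0,16) x cols[6,8) = 16x2
Op 3 fold_down: fold axis h@8; visible region now rows[8,16) x cols[6,8) = 8x2
Op 4 cut(7, 0): punch at orig (15,6); cuts so far [(15, 6)]; region rows[8,16) x cols[6,8) = 8x2
Unfold 1 (reflect across h@8): 2 holes -> [(0, 6), (15, 6)]
Unfold 2 (reflect across v@6): 4 holes -> [(0, 5), (0, 6), (15, 5), (15, 6)]
Unfold 3 (reflect across v@4): 8 holes -> [(0, 1), (0, 2), (0, 5), (0, 6), (15, 1), (15, 2), (15, 5), (15, 6)]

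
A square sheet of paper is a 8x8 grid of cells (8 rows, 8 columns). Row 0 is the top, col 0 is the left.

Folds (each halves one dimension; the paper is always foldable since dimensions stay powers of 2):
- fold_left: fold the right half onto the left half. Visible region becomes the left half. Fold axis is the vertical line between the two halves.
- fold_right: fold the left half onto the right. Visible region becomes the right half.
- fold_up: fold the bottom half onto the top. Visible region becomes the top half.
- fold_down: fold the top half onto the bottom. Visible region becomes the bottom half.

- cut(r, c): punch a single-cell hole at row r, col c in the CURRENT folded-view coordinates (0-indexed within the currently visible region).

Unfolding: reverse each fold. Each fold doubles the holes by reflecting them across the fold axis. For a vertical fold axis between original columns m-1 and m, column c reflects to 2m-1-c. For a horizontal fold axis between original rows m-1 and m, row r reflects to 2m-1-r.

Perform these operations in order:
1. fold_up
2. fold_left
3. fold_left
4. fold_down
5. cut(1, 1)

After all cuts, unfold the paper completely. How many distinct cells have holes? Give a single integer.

Answer: 16

Derivation:
Op 1 fold_up: fold axis h@4; visible region now rows[0,4) x cols[0,8) = 4x8
Op 2 fold_left: fold axis v@4; visible region now rows[0,4) x cols[0,4) = 4x4
Op 3 fold_left: fold axis v@2; visible region now rows[0,4) x cols[0,2) = 4x2
Op 4 fold_down: fold axis h@2; visible region now rows[2,4) x cols[0,2) = 2x2
Op 5 cut(1, 1): punch at orig (3,1); cuts so far [(3, 1)]; region rows[2,4) x cols[0,2) = 2x2
Unfold 1 (reflect across h@2): 2 holes -> [(0, 1), (3, 1)]
Unfold 2 (reflect across v@2): 4 holes -> [(0, 1), (0, 2), (3, 1), (3, 2)]
Unfold 3 (reflect across v@4): 8 holes -> [(0, 1), (0, 2), (0, 5), (0, 6), (3, 1), (3, 2), (3, 5), (3, 6)]
Unfold 4 (reflect across h@4): 16 holes -> [(0, 1), (0, 2), (0, 5), (0, 6), (3, 1), (3, 2), (3, 5), (3, 6), (4, 1), (4, 2), (4, 5), (4, 6), (7, 1), (7, 2), (7, 5), (7, 6)]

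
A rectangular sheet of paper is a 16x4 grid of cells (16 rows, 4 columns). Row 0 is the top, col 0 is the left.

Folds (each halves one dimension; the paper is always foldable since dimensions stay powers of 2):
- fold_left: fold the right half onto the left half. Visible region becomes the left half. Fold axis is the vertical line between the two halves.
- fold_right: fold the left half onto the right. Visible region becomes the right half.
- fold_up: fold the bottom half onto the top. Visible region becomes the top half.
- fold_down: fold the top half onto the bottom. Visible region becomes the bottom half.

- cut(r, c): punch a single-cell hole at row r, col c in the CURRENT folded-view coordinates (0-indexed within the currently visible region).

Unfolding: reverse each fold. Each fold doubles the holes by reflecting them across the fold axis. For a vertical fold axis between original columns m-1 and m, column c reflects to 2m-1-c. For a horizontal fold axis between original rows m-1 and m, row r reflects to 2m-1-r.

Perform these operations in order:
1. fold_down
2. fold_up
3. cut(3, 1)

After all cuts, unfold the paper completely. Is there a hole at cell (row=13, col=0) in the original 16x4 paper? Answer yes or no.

Answer: no

Derivation:
Op 1 fold_down: fold axis h@8; visible region now rows[8,16) x cols[0,4) = 8x4
Op 2 fold_up: fold axis h@12; visible region now rows[8,12) x cols[0,4) = 4x4
Op 3 cut(3, 1): punch at orig (11,1); cuts so far [(11, 1)]; region rows[8,12) x cols[0,4) = 4x4
Unfold 1 (reflect across h@12): 2 holes -> [(11, 1), (12, 1)]
Unfold 2 (reflect across h@8): 4 holes -> [(3, 1), (4, 1), (11, 1), (12, 1)]
Holes: [(3, 1), (4, 1), (11, 1), (12, 1)]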